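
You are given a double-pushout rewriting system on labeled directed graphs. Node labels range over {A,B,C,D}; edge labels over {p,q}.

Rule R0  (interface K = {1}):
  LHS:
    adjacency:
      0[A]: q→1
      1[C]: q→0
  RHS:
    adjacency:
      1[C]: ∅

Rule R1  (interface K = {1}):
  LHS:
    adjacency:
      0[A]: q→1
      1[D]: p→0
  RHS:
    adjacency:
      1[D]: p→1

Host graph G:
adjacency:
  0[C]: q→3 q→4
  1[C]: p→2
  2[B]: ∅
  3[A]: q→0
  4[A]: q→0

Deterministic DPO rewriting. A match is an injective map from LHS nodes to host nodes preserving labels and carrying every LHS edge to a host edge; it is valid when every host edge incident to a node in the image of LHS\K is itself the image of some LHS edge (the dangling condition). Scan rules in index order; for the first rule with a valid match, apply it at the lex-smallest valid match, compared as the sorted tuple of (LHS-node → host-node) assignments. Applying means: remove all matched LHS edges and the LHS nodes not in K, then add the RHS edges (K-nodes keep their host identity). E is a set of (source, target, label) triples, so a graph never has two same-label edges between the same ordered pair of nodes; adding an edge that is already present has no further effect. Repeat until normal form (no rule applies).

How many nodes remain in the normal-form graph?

start.  V:5 E:5  edges: 0-q->3 0-q->4 1-p->2 3-q->0 4-q->0
1. fire R0 via {0↦3, 1↦0}  →  V:4 E:3  edges: 0-q->4 1-p->2 4-q->0
2. fire R0 via {0↦4, 1↦0}  →  V:3 E:1  edges: 1-p->2
normal form: no rule applies after step 2
NF nodes: {0:C, 1:C, 2:B}

Answer: 3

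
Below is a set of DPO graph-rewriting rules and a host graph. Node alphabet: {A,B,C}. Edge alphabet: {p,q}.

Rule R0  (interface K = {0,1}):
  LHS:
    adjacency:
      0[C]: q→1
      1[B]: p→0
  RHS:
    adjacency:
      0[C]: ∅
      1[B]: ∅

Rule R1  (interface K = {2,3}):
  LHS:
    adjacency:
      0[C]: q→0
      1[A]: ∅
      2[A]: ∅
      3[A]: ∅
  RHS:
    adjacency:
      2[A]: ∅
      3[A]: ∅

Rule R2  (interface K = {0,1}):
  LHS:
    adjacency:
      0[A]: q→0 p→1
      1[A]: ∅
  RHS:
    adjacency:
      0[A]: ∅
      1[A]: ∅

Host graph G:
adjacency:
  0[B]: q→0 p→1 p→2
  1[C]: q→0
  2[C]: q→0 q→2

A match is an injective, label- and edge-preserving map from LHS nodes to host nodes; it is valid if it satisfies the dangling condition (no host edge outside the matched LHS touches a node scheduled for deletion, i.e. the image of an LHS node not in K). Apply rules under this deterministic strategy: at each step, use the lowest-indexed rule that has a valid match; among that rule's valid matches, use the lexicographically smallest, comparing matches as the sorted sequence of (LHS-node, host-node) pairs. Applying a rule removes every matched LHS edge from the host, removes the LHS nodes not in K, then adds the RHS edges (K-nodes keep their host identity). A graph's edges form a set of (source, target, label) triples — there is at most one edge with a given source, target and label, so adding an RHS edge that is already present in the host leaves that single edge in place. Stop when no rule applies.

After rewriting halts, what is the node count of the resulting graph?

Answer: 3

Derivation:
start.  V:3 E:6  edges: 0-q->0 0-p->1 0-p->2 1-q->0 2-q->0 2-q->2
1. fire R0 via {0↦1, 1↦0}  →  V:3 E:4  edges: 0-q->0 0-p->2 2-q->0 2-q->2
2. fire R0 via {0↦2, 1↦0}  →  V:3 E:2  edges: 0-q->0 2-q->2
halt: no rule applies after step 2
NF nodes: {0:B, 1:C, 2:C}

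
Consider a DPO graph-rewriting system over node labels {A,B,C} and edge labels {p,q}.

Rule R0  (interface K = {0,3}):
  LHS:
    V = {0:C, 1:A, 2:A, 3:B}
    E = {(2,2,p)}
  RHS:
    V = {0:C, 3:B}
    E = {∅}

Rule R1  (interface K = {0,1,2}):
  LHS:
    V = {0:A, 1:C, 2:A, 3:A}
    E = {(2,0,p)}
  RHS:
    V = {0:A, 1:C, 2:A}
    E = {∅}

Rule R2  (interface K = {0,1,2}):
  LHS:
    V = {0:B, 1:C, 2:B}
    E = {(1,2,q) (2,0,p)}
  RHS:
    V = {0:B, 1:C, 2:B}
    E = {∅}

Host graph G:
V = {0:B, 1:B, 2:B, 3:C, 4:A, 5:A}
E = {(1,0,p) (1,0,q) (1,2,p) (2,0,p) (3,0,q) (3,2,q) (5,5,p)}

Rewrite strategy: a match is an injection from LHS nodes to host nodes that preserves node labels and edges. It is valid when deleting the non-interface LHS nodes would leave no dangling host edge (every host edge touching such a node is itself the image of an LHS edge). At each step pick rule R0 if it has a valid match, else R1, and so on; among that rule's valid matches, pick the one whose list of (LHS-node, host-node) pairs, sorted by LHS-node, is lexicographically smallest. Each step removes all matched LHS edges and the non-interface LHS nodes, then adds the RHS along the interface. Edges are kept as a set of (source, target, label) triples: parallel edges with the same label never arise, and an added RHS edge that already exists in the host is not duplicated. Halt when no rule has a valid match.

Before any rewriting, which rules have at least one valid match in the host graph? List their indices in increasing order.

R0: 3 valid matches — {0↦3, 1↦4, 2↦5, 3↦0}, {0↦3, 1↦4, 2↦5, 3↦1}, {0↦3, 1↦4, 2↦5, 3↦2}
R1: no valid match — LHS pattern not found
R2: 1 valid match — {0↦0, 1↦3, 2↦2}

Answer: [R0,R2]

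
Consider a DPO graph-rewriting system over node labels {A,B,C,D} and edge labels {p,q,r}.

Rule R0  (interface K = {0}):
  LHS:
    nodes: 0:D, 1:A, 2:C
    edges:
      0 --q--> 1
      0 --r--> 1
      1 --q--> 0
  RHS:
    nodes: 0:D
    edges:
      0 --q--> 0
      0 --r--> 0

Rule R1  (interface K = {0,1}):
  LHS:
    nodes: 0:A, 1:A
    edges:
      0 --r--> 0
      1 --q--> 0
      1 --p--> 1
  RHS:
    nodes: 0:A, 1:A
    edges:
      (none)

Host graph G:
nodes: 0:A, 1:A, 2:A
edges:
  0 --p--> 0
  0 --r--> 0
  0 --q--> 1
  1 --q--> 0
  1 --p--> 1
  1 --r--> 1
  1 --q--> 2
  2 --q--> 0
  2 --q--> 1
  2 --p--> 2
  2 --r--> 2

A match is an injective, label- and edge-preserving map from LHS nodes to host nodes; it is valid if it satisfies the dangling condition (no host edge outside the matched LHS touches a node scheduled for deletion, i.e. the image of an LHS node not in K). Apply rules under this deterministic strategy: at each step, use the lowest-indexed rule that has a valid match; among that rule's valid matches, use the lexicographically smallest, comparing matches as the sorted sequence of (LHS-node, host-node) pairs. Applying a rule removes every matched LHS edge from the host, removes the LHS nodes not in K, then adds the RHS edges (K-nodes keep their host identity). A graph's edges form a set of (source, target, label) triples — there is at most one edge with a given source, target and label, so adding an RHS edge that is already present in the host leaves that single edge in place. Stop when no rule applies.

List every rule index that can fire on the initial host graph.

R0: no valid match — LHS pattern not found
R1: 5 valid matches — {0↦0, 1↦1}, {0↦0, 1↦2}, {0↦1, 1↦0} (+2 more)

Answer: [R1]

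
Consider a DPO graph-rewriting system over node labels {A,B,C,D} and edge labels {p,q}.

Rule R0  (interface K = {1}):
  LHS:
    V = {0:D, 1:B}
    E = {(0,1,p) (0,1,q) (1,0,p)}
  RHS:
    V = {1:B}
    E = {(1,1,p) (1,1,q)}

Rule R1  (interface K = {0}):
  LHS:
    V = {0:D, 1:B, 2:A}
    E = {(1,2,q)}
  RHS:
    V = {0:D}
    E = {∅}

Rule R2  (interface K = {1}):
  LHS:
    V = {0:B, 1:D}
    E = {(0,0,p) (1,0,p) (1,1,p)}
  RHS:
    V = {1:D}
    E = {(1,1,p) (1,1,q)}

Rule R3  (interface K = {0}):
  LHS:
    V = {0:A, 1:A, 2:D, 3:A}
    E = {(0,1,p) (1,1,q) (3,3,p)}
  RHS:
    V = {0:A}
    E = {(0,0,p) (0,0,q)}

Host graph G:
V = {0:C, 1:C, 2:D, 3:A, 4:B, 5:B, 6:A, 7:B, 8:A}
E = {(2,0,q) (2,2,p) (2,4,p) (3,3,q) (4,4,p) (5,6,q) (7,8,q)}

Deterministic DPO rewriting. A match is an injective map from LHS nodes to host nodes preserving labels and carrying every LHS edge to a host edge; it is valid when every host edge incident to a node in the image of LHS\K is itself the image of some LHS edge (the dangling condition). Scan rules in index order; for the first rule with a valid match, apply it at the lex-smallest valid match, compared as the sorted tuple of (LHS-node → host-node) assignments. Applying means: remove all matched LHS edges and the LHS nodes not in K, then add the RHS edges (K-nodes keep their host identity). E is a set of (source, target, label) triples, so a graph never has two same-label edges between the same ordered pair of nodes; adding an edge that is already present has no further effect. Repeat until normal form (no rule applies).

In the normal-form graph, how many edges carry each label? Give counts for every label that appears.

initial: |V|=9 |E|=7  E = 2-q->0 2-p->2 2-p->4 3-q->3 4-p->4 5-q->6 7-q->8
step 1: apply R1 at {0↦2, 1↦5, 2↦6}  → |V|=7 |E|=6  E = 2-q->0 2-p->2 2-p->4 3-q->3 4-p->4 7-q->8
step 2: apply R1 at {0↦2, 1↦7, 2↦8}  → |V|=5 |E|=5  E = 2-q->0 2-p->2 2-p->4 3-q->3 4-p->4
step 3: apply R2 at {0↦4, 1↦2}  → |V|=4 |E|=4  E = 2-q->0 2-p->2 2-q->2 3-q->3
halt: no rule applies after step 3
NF edges: [(2, 0, 'q'), (2, 2, 'p'), (2, 2, 'q'), (3, 3, 'q')]

Answer: p:1 q:3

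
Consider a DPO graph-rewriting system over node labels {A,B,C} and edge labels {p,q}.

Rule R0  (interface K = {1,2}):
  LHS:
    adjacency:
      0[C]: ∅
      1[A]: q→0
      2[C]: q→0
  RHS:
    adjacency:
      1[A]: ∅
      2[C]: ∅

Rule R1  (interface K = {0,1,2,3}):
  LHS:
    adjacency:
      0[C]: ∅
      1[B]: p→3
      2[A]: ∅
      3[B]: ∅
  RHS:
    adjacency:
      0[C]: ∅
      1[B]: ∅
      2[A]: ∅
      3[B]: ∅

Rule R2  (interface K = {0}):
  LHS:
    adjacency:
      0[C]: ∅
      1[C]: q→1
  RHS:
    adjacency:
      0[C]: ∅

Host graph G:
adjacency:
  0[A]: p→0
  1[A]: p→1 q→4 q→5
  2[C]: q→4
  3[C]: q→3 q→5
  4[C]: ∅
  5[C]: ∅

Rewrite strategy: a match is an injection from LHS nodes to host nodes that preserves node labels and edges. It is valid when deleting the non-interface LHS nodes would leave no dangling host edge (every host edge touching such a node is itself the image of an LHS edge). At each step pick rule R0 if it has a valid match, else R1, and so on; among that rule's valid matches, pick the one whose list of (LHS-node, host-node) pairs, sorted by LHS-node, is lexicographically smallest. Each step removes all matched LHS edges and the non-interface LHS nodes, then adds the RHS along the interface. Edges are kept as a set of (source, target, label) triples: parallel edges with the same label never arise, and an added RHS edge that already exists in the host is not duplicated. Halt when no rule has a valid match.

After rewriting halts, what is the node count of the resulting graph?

Answer: 3

Steps:
start.  V:6 E:7  edges: 0-p->0 1-p->1 1-q->4 1-q->5 2-q->4 3-q->3 3-q->5
1. fire R0 via {0↦4, 1↦1, 2↦2}  →  V:5 E:5  edges: 0-p->0 1-p->1 1-q->5 3-q->3 3-q->5
2. fire R0 via {0↦5, 1↦1, 2↦3}  →  V:4 E:3  edges: 0-p->0 1-p->1 3-q->3
3. fire R2 via {0↦2, 1↦3}  →  V:3 E:2  edges: 0-p->0 1-p->1
final graph: no rule applies after step 3
NF nodes: {0:A, 1:A, 2:C}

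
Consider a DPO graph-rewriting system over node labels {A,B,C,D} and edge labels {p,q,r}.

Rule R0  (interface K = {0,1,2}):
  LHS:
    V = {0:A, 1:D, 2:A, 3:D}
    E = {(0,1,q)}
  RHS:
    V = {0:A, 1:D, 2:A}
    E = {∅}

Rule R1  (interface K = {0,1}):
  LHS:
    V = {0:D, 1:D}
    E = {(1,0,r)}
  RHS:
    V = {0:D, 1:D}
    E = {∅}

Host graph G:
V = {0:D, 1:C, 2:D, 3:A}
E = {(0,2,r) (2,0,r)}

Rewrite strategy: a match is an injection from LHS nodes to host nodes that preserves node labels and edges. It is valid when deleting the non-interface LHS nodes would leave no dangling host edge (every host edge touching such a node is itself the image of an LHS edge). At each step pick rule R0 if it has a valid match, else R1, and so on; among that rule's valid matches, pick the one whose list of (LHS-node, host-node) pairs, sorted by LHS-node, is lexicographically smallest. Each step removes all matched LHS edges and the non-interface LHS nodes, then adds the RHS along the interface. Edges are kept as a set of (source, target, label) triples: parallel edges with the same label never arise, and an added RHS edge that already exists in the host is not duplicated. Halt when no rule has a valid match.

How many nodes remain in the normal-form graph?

Answer: 4

Rewrite trace:
start.  V:4 E:2  edges: 0-r->2 2-r->0
1. fire R1 via {0↦0, 1↦2}  →  V:4 E:1  edges: 0-r->2
2. fire R1 via {0↦2, 1↦0}  →  V:4 E:0  edges: ∅
final graph: no rule applies after step 2
NF nodes: {0:D, 1:C, 2:D, 3:A}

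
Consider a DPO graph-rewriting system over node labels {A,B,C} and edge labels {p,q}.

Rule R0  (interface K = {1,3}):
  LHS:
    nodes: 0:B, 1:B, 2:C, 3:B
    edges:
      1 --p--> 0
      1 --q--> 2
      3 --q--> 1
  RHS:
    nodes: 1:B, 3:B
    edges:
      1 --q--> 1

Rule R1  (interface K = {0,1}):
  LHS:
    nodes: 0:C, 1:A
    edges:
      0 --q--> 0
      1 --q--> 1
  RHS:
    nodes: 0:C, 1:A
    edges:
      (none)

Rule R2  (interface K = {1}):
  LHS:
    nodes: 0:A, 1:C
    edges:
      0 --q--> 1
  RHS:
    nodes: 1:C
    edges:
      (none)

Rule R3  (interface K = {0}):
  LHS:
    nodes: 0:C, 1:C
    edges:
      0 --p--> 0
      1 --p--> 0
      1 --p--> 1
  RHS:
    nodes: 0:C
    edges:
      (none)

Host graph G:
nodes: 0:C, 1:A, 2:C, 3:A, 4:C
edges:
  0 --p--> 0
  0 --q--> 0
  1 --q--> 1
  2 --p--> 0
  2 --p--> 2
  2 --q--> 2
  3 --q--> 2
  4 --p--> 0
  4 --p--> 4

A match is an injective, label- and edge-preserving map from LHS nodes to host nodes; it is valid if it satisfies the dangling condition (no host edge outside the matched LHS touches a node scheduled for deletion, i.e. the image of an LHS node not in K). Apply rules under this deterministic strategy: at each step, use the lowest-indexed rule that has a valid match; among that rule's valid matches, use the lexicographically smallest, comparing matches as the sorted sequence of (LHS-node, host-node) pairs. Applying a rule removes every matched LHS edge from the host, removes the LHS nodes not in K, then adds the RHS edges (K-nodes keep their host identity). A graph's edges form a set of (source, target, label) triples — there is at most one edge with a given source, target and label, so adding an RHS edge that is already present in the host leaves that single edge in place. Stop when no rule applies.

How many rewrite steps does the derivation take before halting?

Answer: 3

Derivation:
[0] host  ⇒  5 nodes, 9 edges  {0-p->0 0-q->0 1-q->1 2-p->0 2-p->2 2-q->2 3-q->2 4-p->0 4-p->4}
[1] R1 @ {0↦0, 1↦1}  ⇒  5 nodes, 7 edges  {0-p->0 2-p->0 2-p->2 2-q->2 3-q->2 4-p->0 4-p->4}
[2] R2 @ {0↦3, 1↦2}  ⇒  4 nodes, 6 edges  {0-p->0 2-p->0 2-p->2 2-q->2 4-p->0 4-p->4}
[3] R3 @ {0↦0, 1↦4}  ⇒  3 nodes, 3 edges  {2-p->0 2-p->2 2-q->2}
final graph: no rule applies after step 3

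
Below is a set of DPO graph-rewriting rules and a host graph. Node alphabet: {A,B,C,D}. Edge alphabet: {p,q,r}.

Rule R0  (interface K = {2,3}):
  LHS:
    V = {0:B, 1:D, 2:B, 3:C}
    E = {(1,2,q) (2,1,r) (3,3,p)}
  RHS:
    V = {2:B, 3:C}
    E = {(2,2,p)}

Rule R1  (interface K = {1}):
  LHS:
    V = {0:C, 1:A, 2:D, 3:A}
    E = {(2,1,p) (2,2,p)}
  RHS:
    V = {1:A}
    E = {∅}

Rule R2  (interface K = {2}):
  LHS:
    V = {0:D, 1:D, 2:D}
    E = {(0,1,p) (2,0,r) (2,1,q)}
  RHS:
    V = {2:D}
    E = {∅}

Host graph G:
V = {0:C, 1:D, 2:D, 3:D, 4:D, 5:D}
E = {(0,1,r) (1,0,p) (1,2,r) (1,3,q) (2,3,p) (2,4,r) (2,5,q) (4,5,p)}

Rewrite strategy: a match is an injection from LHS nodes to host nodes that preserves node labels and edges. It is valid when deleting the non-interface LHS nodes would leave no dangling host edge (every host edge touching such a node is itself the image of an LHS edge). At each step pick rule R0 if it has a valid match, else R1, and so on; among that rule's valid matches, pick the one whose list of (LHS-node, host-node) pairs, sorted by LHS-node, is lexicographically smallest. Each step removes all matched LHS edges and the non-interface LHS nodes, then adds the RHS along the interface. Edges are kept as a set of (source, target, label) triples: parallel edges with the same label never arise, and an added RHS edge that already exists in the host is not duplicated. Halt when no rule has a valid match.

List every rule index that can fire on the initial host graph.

R0: no valid match — LHS pattern not found
R1: no valid match — LHS pattern not found
R2: 1 valid match — {0↦4, 1↦5, 2↦2}

Answer: [R2]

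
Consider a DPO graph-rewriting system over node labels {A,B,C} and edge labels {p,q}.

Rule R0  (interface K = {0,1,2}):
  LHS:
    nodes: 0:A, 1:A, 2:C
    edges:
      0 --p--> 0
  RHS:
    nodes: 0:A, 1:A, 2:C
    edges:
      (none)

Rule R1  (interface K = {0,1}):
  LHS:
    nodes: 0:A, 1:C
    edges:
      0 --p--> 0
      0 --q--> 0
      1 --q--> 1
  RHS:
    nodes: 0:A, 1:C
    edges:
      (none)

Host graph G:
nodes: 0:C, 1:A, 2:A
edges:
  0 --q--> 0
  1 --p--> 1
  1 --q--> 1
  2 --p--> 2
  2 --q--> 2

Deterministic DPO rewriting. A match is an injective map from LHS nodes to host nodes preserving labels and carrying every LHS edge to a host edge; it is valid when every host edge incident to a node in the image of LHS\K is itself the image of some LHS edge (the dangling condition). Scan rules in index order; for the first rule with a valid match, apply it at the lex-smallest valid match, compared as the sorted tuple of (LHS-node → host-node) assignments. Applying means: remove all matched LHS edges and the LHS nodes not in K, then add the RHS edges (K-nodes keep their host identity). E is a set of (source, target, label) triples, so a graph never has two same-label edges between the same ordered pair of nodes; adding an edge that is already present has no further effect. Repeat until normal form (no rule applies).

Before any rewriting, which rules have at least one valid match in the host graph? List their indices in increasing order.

Answer: [R0,R1]

Rewrite trace:
R0: 2 valid matches — {0↦1, 1↦2, 2↦0}, {0↦2, 1↦1, 2↦0}
R1: 2 valid matches — {0↦1, 1↦0}, {0↦2, 1↦0}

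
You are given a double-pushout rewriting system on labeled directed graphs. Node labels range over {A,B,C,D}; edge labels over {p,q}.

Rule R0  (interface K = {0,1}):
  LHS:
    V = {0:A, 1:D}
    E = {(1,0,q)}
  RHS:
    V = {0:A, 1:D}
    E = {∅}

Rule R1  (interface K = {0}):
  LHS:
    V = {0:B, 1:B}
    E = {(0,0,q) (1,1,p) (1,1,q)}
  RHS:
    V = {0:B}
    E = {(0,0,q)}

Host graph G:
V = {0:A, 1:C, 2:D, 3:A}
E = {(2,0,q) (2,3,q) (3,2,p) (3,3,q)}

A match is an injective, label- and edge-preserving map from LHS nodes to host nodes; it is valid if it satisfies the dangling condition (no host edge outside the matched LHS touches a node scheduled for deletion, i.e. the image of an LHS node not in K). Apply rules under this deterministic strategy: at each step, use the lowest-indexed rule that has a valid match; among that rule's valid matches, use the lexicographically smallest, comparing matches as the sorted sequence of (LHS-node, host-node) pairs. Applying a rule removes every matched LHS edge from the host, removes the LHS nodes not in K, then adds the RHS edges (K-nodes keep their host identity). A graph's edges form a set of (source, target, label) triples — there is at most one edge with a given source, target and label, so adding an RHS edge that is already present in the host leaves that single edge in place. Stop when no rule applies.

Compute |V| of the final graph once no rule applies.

Answer: 4

Rewrite trace:
initial: |V|=4 |E|=4  E = 2-q->0 2-q->3 3-p->2 3-q->3
step 1: apply R0 at {0↦0, 1↦2}  → |V|=4 |E|=3  E = 2-q->3 3-p->2 3-q->3
step 2: apply R0 at {0↦3, 1↦2}  → |V|=4 |E|=2  E = 3-p->2 3-q->3
normal form: no rule applies after step 2
NF nodes: {0:A, 1:C, 2:D, 3:A}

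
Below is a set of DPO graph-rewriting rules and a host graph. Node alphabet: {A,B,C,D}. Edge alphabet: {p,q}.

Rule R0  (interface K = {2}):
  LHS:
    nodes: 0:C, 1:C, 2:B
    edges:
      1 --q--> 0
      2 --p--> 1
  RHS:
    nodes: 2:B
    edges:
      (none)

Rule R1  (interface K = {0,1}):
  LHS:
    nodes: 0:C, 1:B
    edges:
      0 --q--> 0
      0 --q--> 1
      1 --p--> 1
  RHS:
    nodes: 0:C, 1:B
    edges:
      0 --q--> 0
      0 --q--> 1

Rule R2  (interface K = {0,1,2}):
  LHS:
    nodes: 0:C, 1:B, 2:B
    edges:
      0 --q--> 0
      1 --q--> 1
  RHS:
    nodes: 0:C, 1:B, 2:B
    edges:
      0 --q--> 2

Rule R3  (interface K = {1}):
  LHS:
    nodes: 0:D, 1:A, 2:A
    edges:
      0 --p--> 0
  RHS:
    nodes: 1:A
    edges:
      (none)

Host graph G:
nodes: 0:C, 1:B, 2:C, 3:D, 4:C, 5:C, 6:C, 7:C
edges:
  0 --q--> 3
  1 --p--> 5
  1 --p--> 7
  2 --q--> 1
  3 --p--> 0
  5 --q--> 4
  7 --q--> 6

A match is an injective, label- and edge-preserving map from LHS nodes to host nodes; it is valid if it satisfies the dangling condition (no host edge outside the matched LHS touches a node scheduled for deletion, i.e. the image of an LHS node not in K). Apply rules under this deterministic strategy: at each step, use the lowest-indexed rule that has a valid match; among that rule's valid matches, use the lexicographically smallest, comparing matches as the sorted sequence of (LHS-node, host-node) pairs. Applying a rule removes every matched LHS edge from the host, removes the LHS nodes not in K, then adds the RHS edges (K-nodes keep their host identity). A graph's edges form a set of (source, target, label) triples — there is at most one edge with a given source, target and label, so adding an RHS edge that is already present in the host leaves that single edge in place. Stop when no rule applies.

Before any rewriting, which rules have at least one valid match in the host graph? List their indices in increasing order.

R0: 2 valid matches — {0↦4, 1↦5, 2↦1}, {0↦6, 1↦7, 2↦1}
R1: no valid match — LHS pattern not found
R2: no valid match — LHS pattern not found
R3: no valid match — LHS pattern not found

Answer: [R0]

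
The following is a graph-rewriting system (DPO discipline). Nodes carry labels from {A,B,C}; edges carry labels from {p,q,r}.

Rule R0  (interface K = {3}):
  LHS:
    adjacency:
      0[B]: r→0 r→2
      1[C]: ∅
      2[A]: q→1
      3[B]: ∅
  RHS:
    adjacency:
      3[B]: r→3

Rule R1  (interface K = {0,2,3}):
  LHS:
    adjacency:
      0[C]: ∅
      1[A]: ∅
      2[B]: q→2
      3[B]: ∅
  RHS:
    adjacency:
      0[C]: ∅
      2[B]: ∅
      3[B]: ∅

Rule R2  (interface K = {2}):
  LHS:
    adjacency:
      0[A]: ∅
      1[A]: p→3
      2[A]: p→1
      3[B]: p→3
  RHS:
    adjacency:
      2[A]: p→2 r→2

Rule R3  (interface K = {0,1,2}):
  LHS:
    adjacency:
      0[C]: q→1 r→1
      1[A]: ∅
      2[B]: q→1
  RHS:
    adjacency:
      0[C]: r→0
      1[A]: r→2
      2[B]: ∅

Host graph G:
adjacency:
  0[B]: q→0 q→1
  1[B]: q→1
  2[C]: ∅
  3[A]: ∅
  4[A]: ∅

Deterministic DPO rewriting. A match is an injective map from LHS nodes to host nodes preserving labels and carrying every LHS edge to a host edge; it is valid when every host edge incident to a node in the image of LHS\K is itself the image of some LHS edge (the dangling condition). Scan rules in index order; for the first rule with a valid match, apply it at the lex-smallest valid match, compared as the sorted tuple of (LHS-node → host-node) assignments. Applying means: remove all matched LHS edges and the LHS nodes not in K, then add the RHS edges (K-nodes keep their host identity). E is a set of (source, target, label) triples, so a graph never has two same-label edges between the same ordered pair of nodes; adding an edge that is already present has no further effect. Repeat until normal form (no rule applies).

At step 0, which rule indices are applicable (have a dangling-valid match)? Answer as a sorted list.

R0: no valid match — LHS pattern not found
R1: 4 valid matches — {0↦2, 1↦3, 2↦0, 3↦1}, {0↦2, 1↦3, 2↦1, 3↦0}, {0↦2, 1↦4, 2↦0, 3↦1} (+1 more)
R2: no valid match — LHS pattern not found
R3: no valid match — LHS pattern not found

Answer: [R1]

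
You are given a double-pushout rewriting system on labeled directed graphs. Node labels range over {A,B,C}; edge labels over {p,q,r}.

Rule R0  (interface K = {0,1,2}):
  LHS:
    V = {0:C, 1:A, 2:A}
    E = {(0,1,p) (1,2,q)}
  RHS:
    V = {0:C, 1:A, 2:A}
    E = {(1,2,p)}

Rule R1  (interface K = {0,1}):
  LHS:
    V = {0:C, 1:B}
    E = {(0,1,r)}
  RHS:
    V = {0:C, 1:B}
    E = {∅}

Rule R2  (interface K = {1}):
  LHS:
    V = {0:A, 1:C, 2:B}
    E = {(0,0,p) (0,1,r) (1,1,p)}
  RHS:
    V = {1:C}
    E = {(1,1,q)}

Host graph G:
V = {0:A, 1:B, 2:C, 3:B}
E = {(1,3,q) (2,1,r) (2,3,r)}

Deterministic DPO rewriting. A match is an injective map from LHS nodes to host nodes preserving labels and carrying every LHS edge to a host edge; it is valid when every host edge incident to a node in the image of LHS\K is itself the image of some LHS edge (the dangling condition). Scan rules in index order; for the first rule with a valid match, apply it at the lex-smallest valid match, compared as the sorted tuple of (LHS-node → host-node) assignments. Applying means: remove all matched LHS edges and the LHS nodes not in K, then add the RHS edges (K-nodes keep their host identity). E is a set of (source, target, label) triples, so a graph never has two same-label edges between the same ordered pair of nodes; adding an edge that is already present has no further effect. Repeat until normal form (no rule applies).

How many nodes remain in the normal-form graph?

initial: |V|=4 |E|=3  E = 1-q->3 2-r->1 2-r->3
step 1: apply R1 at {0↦2, 1↦1}  → |V|=4 |E|=2  E = 1-q->3 2-r->3
step 2: apply R1 at {0↦2, 1↦3}  → |V|=4 |E|=1  E = 1-q->3
halt: no rule applies after step 2
NF nodes: {0:A, 1:B, 2:C, 3:B}

Answer: 4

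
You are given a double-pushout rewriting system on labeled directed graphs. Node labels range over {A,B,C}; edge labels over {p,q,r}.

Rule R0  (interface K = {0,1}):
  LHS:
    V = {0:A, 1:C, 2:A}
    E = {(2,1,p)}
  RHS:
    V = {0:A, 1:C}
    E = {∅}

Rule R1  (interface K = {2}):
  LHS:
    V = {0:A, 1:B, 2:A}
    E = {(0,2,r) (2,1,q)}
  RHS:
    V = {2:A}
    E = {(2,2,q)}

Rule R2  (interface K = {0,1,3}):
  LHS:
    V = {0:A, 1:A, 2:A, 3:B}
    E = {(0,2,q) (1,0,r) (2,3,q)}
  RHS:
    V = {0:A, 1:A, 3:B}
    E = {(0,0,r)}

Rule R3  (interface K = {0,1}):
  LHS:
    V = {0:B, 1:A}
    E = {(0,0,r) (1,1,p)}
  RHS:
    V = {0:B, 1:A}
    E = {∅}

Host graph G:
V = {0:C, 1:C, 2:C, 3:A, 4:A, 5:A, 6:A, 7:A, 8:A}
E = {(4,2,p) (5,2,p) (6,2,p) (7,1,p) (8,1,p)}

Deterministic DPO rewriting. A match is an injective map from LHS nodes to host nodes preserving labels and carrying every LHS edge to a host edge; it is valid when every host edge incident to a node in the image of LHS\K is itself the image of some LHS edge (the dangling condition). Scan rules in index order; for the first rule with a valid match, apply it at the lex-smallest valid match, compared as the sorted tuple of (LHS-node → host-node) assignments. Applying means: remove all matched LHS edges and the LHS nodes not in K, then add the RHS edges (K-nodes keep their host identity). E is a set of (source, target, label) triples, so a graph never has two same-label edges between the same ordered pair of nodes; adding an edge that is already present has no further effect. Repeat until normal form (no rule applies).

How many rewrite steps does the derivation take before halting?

Answer: 5

Steps:
initial: |V|=9 |E|=5  E = 4-p->2 5-p->2 6-p->2 7-p->1 8-p->1
step 1: apply R0 at {0↦3, 1↦1, 2↦7}  → |V|=8 |E|=4  E = 4-p->2 5-p->2 6-p->2 8-p->1
step 2: apply R0 at {0↦3, 1↦1, 2↦8}  → |V|=7 |E|=3  E = 4-p->2 5-p->2 6-p->2
step 3: apply R0 at {0↦3, 1↦2, 2↦4}  → |V|=6 |E|=2  E = 5-p->2 6-p->2
step 4: apply R0 at {0↦3, 1↦2, 2↦5}  → |V|=5 |E|=1  E = 6-p->2
step 5: apply R0 at {0↦3, 1↦2, 2↦6}  → |V|=4 |E|=0  E = ∅
normal form: no rule applies after step 5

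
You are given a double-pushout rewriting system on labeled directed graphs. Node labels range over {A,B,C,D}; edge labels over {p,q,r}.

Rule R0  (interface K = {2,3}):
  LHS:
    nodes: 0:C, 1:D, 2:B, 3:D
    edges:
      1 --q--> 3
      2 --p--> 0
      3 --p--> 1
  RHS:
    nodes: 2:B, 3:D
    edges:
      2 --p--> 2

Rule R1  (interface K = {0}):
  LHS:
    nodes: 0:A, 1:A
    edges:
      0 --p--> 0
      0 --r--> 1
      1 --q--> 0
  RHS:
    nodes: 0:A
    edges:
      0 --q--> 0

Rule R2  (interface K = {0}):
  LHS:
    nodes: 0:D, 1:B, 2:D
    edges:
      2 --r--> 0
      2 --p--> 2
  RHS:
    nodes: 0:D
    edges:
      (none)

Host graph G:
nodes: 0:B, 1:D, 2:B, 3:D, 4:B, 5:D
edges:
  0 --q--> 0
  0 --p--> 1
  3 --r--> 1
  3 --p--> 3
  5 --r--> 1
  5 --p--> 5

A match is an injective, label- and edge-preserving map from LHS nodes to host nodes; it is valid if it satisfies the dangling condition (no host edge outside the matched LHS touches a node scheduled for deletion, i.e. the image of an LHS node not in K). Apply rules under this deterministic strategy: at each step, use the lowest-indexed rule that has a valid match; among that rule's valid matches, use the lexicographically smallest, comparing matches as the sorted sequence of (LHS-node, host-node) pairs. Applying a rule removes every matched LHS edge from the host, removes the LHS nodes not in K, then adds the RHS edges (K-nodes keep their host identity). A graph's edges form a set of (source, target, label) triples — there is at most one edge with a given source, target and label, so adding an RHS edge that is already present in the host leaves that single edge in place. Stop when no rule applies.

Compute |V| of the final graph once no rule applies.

[0] host  ⇒  6 nodes, 6 edges  {0-q->0 0-p->1 3-r->1 3-p->3 5-r->1 5-p->5}
[1] R2 @ {0↦1, 1↦2, 2↦3}  ⇒  4 nodes, 4 edges  {0-q->0 0-p->1 5-r->1 5-p->5}
[2] R2 @ {0↦1, 1↦4, 2↦5}  ⇒  2 nodes, 2 edges  {0-q->0 0-p->1}
normal form: no rule applies after step 2
NF nodes: {0:B, 1:D}

Answer: 2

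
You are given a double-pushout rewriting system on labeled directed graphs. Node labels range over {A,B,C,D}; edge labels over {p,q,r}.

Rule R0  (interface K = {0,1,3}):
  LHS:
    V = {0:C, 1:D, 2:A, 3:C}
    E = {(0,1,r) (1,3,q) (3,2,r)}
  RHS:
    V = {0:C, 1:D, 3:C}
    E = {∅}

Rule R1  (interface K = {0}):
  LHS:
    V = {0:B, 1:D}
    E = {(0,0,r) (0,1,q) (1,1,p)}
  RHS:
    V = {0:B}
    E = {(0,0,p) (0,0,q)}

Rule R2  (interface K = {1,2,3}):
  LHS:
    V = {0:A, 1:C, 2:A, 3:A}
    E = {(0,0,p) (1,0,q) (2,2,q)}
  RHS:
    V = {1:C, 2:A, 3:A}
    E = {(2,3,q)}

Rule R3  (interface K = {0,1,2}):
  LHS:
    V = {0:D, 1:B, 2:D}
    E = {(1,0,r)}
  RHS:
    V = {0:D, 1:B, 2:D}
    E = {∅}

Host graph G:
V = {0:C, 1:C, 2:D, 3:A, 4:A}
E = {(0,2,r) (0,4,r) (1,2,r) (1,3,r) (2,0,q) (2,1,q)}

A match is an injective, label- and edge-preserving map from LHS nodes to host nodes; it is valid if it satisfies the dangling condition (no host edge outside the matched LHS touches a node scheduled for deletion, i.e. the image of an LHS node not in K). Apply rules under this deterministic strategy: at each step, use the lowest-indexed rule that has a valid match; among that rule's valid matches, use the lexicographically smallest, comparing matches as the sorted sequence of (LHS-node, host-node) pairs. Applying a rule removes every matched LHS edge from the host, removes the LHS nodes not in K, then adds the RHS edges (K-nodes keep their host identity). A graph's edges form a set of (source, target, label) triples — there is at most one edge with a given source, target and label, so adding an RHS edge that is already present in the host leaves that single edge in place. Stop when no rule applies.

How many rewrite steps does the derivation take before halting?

[0] host  ⇒  5 nodes, 6 edges  {0-r->2 0-r->4 1-r->2 1-r->3 2-q->0 2-q->1}
[1] R0 @ {0↦0, 1↦2, 2↦3, 3↦1}  ⇒  4 nodes, 3 edges  {0-r->4 1-r->2 2-q->0}
[2] R0 @ {0↦1, 1↦2, 2↦4, 3↦0}  ⇒  3 nodes, 0 edges  {∅}
final graph: no rule applies after step 2

Answer: 2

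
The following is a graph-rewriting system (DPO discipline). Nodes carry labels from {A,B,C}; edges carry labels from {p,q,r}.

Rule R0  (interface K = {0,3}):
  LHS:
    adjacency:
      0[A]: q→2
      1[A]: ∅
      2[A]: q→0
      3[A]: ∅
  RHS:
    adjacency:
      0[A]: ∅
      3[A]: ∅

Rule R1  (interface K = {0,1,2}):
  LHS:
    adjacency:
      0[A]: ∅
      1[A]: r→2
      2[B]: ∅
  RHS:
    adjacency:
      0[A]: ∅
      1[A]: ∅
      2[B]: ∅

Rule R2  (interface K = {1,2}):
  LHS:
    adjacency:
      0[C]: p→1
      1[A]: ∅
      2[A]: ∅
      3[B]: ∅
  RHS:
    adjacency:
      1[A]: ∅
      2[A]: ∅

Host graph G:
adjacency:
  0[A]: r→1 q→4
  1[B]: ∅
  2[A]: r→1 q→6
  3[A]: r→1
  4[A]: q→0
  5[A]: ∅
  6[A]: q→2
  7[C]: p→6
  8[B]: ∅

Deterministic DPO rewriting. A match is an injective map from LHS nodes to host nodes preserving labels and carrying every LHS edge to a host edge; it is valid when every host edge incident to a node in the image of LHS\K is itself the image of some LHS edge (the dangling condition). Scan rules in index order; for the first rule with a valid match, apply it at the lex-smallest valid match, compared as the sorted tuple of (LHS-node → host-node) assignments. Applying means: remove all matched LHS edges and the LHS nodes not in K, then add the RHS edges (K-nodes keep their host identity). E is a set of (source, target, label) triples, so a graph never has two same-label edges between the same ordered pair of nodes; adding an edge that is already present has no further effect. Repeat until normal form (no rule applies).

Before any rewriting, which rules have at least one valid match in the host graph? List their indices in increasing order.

Answer: [R0,R1,R2]

Rewrite trace:
R0: 3 valid matches — {0↦0, 1↦5, 2↦4, 3↦2}, {0↦0, 1↦5, 2↦4, 3↦3}, {0↦0, 1↦5, 2↦4, 3↦6}
R1: 15 valid matches — {0↦0, 1↦2, 2↦1}, {0↦0, 1↦3, 2↦1}, {0↦2, 1↦0, 2↦1} (+12 more)
R2: 5 valid matches — {0↦7, 1↦6, 2↦0, 3↦8}, {0↦7, 1↦6, 2↦2, 3↦8}, {0↦7, 1↦6, 2↦3, 3↦8} (+2 more)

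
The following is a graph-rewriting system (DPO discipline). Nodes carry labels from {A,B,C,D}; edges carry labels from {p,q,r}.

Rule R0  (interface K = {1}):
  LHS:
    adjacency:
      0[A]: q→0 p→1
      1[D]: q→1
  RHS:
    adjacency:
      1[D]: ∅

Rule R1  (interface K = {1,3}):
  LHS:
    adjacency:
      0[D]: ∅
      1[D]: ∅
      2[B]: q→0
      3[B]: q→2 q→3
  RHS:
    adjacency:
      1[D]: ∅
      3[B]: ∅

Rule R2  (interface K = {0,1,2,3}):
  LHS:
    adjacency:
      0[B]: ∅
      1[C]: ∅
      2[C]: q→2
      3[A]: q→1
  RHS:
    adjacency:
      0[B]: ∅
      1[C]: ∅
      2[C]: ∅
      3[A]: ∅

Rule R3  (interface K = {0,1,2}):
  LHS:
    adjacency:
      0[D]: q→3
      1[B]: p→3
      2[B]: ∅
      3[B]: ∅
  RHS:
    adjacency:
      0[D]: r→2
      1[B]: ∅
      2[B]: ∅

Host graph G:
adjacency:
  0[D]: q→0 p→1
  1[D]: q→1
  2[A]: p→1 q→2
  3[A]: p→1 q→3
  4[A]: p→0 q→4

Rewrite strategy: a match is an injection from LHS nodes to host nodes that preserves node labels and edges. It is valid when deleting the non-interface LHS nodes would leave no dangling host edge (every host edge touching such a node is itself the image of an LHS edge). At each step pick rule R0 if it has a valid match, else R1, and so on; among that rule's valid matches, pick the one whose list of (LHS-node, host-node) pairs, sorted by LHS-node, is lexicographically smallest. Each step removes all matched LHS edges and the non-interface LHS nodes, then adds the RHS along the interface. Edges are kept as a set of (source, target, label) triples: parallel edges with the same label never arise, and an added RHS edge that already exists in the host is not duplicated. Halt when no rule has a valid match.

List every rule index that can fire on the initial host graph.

R0: 3 valid matches — {0↦2, 1↦1}, {0↦3, 1↦1}, {0↦4, 1↦0}
R1: no valid match — LHS pattern not found
R2: no valid match — LHS pattern not found
R3: no valid match — LHS pattern not found

Answer: [R0]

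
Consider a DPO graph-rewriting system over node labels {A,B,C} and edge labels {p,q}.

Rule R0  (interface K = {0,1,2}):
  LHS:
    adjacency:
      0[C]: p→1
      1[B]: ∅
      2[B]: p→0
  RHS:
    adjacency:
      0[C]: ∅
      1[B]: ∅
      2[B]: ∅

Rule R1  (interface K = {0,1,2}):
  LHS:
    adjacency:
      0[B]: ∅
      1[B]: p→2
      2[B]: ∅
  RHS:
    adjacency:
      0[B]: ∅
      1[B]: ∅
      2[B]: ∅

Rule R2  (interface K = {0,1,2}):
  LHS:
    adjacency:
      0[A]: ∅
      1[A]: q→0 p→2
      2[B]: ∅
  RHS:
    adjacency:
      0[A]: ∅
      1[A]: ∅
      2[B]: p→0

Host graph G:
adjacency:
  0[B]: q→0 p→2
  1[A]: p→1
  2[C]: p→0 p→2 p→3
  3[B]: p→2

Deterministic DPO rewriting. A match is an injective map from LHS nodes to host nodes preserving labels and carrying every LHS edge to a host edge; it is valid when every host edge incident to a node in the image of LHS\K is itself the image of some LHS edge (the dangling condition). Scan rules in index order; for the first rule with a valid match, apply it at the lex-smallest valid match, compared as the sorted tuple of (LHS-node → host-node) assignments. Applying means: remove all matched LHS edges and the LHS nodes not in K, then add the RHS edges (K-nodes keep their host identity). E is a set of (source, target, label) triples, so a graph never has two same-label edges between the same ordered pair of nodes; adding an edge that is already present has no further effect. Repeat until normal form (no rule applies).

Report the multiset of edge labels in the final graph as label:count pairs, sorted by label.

Answer: p:2 q:1

Derivation:
[0] host  ⇒  4 nodes, 7 edges  {0-q->0 0-p->2 1-p->1 2-p->0 2-p->2 2-p->3 3-p->2}
[1] R0 @ {0↦2, 1↦0, 2↦3}  ⇒  4 nodes, 5 edges  {0-q->0 0-p->2 1-p->1 2-p->2 2-p->3}
[2] R0 @ {0↦2, 1↦3, 2↦0}  ⇒  4 nodes, 3 edges  {0-q->0 1-p->1 2-p->2}
final graph: no rule applies after step 2
NF edges: [(0, 0, 'q'), (1, 1, 'p'), (2, 2, 'p')]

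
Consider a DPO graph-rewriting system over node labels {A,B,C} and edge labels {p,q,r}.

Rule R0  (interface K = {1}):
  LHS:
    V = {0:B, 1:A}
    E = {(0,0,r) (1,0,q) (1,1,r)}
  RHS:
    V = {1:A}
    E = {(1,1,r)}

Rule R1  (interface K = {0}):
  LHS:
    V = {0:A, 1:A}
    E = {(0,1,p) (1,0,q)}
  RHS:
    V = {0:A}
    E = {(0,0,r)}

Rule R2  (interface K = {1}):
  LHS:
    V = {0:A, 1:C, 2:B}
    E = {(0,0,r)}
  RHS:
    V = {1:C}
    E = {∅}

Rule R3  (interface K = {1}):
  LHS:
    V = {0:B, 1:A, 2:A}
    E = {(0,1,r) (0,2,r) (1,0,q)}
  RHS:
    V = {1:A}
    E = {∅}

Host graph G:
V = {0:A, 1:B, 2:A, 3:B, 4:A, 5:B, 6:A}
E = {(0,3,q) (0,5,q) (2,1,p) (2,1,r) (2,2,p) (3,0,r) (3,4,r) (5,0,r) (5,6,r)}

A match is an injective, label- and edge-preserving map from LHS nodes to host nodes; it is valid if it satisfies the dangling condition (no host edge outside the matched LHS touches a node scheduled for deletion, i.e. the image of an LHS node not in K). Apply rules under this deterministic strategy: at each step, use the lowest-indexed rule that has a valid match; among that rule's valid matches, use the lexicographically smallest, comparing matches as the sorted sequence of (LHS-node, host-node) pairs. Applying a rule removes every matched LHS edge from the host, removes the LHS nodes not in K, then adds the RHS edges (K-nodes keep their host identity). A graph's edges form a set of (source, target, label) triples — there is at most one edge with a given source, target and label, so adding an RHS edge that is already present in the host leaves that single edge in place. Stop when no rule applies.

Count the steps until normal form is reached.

initial: |V|=7 |E|=9  E = 0-q->3 0-q->5 2-p->1 2-r->1 2-p->2 3-r->0 3-r->4 5-r->0 5-r->6
step 1: apply R3 at {0↦3, 1↦0, 2↦4}  → |V|=5 |E|=6  E = 0-q->5 2-p->1 2-r->1 2-p->2 5-r->0 5-r->6
step 2: apply R3 at {0↦5, 1↦0, 2↦6}  → |V|=3 |E|=3  E = 2-p->1 2-r->1 2-p->2
normal form: no rule applies after step 2

Answer: 2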